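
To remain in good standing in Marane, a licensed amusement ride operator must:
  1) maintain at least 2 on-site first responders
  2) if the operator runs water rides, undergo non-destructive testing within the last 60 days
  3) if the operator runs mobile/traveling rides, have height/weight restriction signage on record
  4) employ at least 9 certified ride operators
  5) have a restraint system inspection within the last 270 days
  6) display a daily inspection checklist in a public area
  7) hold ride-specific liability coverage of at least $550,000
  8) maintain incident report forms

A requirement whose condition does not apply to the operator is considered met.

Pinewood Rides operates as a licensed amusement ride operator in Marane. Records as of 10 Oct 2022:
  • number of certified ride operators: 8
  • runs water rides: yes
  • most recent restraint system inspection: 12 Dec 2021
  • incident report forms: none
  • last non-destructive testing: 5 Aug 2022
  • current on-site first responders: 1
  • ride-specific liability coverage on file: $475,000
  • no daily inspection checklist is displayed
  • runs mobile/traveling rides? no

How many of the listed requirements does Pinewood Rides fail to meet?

7

1. on-site first responders 1 < 2 → not met
2. condition 'runs water rides' holds; non-destructive testing 66 days ago vs limit 60 → not met
3. condition 'runs mobile/traveling rides' does not hold → requirement n/a → met
4. certified ride operators 8 < 9 → not met
5. restraint system inspection 302 days ago vs limit 270 → not met
6. daily inspection checklist absent → not met
7. ride-specific liability coverage $475,000 < $550,000 → not met
8. incident report forms absent → not met
Not met: 7 of 8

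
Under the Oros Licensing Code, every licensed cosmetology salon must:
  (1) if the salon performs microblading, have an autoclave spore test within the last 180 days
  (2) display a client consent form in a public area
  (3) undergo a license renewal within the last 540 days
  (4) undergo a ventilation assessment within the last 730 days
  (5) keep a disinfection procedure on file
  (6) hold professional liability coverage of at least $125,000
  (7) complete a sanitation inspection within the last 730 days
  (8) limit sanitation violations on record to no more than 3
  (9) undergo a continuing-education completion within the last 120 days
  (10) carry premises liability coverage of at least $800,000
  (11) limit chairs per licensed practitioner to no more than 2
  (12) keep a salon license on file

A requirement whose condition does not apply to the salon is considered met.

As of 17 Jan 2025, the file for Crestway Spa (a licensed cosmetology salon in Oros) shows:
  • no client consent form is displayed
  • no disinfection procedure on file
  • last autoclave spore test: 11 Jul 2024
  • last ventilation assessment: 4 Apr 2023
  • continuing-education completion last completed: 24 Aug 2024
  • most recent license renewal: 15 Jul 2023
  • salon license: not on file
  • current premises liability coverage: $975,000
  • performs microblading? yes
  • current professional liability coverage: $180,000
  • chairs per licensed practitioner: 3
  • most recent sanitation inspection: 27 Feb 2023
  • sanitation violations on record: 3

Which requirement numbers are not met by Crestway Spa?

1. condition 'performs microblading' holds; autoclave spore test 190 days ago vs limit 180 → not met
2. client consent form absent → not met
3. license renewal 552 days ago vs limit 540 → not met
4. ventilation assessment 654 days ago vs limit 730 → met
5. disinfection procedure absent → not met
6. professional liability coverage $180,000 ≥ $125,000 → met
7. sanitation inspection 690 days ago vs limit 730 → met
8. sanitation violations on record 3 ≤ 3 → met
9. continuing-education completion 146 days ago vs limit 120 → not met
10. premises liability coverage $975,000 ≥ $800,000 → met
11. chairs per licensed practitioner 3 > 2 → not met
12. salon license absent → not met
Not met: 1, 2, 3, 5, 9, 11, 12

1, 2, 3, 5, 9, 11, 12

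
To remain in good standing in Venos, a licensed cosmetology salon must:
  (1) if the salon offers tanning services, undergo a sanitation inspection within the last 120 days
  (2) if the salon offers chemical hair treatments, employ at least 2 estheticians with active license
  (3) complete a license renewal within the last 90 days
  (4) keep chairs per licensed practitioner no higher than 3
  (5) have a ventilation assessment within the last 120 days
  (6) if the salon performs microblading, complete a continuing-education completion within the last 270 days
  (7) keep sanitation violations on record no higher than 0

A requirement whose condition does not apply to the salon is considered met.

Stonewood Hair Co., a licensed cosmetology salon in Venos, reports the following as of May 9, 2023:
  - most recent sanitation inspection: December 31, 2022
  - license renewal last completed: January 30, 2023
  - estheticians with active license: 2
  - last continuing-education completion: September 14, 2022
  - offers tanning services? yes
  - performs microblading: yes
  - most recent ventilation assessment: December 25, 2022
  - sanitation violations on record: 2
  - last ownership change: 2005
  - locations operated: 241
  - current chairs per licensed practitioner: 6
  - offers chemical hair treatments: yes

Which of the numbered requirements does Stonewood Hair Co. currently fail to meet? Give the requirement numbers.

1. condition 'offers tanning services' holds; sanitation inspection 129 days ago vs limit 120 → not met
2. condition 'offers chemical hair treatments' holds; estheticians with active license 2 ≥ 2 → met
3. license renewal 99 days ago vs limit 90 → not met
4. chairs per licensed practitioner 6 > 3 → not met
5. ventilation assessment 135 days ago vs limit 120 → not met
6. condition 'performs microblading' holds; continuing-education completion 237 days ago vs limit 270 → met
7. sanitation violations on record 2 > 0 → not met
Not met: 1, 3, 4, 5, 7

1, 3, 4, 5, 7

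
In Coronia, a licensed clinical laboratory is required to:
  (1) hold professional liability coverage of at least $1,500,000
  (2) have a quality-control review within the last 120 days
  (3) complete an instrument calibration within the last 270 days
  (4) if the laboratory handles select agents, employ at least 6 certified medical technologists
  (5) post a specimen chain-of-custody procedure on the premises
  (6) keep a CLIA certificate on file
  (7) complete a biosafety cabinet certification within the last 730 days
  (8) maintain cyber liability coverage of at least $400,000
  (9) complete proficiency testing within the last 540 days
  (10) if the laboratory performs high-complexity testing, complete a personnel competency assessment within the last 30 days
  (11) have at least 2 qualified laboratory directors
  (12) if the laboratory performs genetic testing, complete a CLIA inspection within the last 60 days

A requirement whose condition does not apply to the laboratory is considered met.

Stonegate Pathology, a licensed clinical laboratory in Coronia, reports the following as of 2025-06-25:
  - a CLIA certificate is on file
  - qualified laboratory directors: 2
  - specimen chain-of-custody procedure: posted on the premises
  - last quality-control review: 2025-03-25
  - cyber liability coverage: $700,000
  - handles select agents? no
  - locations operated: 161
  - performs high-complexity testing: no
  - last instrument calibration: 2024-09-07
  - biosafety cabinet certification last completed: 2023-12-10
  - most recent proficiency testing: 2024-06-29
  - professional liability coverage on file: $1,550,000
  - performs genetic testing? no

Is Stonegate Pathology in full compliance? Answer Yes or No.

1. professional liability coverage $1,550,000 ≥ $1,500,000 → met
2. quality-control review 92 days ago vs limit 120 → met
3. instrument calibration 291 days ago vs limit 270 → not met
4. condition 'handles select agents' does not hold → requirement n/a → met
5. specimen chain-of-custody procedure present → met
6. CLIA certificate present → met
7. biosafety cabinet certification 563 days ago vs limit 730 → met
8. cyber liability coverage $700,000 ≥ $400,000 → met
9. proficiency testing 361 days ago vs limit 540 → met
10. condition 'performs high-complexity testing' does not hold → requirement n/a → met
11. qualified laboratory directors 2 ≥ 2 → met
12. condition 'performs genetic testing' does not hold → requirement n/a → met
Not met: 3

No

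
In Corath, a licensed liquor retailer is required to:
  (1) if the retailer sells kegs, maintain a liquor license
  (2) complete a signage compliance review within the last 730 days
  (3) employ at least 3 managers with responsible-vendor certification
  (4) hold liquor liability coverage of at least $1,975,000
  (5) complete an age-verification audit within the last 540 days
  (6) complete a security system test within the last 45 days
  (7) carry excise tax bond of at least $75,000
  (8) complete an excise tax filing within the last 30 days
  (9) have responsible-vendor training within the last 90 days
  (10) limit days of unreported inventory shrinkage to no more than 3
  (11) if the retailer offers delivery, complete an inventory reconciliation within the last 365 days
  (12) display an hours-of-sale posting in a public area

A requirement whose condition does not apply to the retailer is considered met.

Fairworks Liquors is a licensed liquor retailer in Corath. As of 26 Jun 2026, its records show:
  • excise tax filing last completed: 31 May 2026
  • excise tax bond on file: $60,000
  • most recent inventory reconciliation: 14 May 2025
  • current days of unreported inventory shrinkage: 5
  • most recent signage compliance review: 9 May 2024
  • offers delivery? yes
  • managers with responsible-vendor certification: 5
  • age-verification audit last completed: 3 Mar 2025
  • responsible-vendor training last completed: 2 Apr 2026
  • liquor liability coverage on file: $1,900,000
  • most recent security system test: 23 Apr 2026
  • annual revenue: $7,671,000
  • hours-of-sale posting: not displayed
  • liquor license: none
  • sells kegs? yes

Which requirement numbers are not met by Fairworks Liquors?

1. condition 'sells kegs' holds; liquor license absent → not met
2. signage compliance review 778 days ago vs limit 730 → not met
3. managers with responsible-vendor certification 5 ≥ 3 → met
4. liquor liability coverage $1,900,000 < $1,975,000 → not met
5. age-verification audit 480 days ago vs limit 540 → met
6. security system test 64 days ago vs limit 45 → not met
7. excise tax bond $60,000 < $75,000 → not met
8. excise tax filing 26 days ago vs limit 30 → met
9. responsible-vendor training 85 days ago vs limit 90 → met
10. days of unreported inventory shrinkage 5 > 3 → not met
11. condition 'offers delivery' holds; inventory reconciliation 408 days ago vs limit 365 → not met
12. hours-of-sale posting absent → not met
Not met: 1, 2, 4, 6, 7, 10, 11, 12

1, 2, 4, 6, 7, 10, 11, 12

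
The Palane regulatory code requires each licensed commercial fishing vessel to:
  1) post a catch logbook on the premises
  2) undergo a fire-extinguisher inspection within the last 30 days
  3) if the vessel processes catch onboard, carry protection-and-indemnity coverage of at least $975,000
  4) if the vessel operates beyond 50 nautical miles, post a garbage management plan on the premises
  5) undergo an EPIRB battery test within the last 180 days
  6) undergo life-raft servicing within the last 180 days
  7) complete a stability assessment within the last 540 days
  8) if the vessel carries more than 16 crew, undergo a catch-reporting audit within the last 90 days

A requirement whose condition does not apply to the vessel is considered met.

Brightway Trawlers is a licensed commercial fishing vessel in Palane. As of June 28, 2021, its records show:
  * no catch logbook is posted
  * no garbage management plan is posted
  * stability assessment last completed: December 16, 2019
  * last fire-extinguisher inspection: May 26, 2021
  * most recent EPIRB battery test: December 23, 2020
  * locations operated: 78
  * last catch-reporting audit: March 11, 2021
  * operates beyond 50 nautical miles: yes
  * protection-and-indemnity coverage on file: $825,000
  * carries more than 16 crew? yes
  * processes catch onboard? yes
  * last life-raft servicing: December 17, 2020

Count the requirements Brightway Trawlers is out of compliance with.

8

1. catch logbook absent → not met
2. fire-extinguisher inspection 33 days ago vs limit 30 → not met
3. condition 'processes catch onboard' holds; protection-and-indemnity coverage $825,000 < $975,000 → not met
4. condition 'operates beyond 50 nautical miles' holds; garbage management plan absent → not met
5. EPIRB battery test 187 days ago vs limit 180 → not met
6. life-raft servicing 193 days ago vs limit 180 → not met
7. stability assessment 560 days ago vs limit 540 → not met
8. condition 'carries more than 16 crew' holds; catch-reporting audit 109 days ago vs limit 90 → not met
Not met: 8 of 8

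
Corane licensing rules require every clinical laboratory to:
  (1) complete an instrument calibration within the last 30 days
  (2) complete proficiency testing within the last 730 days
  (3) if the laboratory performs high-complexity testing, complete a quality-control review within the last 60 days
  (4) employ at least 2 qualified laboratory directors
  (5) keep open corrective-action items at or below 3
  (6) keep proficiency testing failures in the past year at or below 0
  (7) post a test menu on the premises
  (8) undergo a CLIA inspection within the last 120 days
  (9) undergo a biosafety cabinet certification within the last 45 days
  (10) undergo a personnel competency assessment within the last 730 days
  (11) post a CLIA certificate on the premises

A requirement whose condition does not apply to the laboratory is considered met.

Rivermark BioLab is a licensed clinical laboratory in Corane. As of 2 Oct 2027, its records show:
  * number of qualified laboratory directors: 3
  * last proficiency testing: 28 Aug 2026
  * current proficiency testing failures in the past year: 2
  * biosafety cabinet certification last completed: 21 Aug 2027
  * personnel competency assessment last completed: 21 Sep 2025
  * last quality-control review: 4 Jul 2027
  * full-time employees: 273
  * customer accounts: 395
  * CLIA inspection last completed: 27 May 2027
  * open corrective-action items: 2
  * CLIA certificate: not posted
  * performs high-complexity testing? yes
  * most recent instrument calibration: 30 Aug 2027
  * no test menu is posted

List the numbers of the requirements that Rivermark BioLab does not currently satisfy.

1. instrument calibration 33 days ago vs limit 30 → not met
2. proficiency testing 400 days ago vs limit 730 → met
3. condition 'performs high-complexity testing' holds; quality-control review 90 days ago vs limit 60 → not met
4. qualified laboratory directors 3 ≥ 2 → met
5. open corrective-action items 2 ≤ 3 → met
6. proficiency testing failures in the past year 2 > 0 → not met
7. test menu absent → not met
8. CLIA inspection 128 days ago vs limit 120 → not met
9. biosafety cabinet certification 42 days ago vs limit 45 → met
10. personnel competency assessment 741 days ago vs limit 730 → not met
11. CLIA certificate absent → not met
Not met: 1, 3, 6, 7, 8, 10, 11

1, 3, 6, 7, 8, 10, 11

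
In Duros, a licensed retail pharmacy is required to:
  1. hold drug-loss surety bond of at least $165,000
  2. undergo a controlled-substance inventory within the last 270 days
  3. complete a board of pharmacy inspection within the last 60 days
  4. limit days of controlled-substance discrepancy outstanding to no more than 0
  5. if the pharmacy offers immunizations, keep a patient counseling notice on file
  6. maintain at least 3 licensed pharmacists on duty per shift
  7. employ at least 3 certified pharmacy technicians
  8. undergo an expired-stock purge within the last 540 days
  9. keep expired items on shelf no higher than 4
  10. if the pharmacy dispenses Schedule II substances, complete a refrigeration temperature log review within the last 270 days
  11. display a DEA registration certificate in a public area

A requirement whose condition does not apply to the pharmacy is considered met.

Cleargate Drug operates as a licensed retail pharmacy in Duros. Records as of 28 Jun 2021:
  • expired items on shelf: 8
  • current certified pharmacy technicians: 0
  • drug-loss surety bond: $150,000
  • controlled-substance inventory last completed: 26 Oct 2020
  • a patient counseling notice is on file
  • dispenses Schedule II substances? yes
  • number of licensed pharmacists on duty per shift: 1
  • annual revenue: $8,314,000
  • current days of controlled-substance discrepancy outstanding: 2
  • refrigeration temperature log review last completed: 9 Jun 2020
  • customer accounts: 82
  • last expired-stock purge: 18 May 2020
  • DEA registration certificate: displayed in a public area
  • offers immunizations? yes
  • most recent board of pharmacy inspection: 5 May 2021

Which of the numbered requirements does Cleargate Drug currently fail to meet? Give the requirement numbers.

1. drug-loss surety bond $150,000 < $165,000 → not met
2. controlled-substance inventory 245 days ago vs limit 270 → met
3. board of pharmacy inspection 54 days ago vs limit 60 → met
4. days of controlled-substance discrepancy outstanding 2 > 0 → not met
5. condition 'offers immunizations' holds; patient counseling notice present → met
6. licensed pharmacists on duty per shift 1 < 3 → not met
7. certified pharmacy technicians 0 < 3 → not met
8. expired-stock purge 406 days ago vs limit 540 → met
9. expired items on shelf 8 > 4 → not met
10. condition 'dispenses Schedule II substances' holds; refrigeration temperature log review 384 days ago vs limit 270 → not met
11. DEA registration certificate present → met
Not met: 1, 4, 6, 7, 9, 10

1, 4, 6, 7, 9, 10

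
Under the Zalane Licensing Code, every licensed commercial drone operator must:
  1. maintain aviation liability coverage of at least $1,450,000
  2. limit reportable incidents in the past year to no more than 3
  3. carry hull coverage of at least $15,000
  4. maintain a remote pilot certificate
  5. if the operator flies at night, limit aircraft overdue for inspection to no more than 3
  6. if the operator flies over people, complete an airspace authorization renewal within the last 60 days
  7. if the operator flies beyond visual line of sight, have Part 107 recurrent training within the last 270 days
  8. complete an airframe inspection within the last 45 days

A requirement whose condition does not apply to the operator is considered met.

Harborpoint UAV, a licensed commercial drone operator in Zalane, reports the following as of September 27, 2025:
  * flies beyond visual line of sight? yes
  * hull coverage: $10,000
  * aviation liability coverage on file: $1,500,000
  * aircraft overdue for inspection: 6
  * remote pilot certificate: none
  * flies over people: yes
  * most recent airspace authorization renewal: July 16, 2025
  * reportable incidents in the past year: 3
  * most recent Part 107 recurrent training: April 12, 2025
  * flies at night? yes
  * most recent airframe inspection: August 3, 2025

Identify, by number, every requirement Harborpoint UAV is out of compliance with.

3, 4, 5, 6, 8

1. aviation liability coverage $1,500,000 ≥ $1,450,000 → met
2. reportable incidents in the past year 3 ≤ 3 → met
3. hull coverage $10,000 < $15,000 → not met
4. remote pilot certificate absent → not met
5. condition 'flies at night' holds; aircraft overdue for inspection 6 > 3 → not met
6. condition 'flies over people' holds; airspace authorization renewal 73 days ago vs limit 60 → not met
7. condition 'flies beyond visual line of sight' holds; Part 107 recurrent training 168 days ago vs limit 270 → met
8. airframe inspection 55 days ago vs limit 45 → not met
Not met: 3, 4, 5, 6, 8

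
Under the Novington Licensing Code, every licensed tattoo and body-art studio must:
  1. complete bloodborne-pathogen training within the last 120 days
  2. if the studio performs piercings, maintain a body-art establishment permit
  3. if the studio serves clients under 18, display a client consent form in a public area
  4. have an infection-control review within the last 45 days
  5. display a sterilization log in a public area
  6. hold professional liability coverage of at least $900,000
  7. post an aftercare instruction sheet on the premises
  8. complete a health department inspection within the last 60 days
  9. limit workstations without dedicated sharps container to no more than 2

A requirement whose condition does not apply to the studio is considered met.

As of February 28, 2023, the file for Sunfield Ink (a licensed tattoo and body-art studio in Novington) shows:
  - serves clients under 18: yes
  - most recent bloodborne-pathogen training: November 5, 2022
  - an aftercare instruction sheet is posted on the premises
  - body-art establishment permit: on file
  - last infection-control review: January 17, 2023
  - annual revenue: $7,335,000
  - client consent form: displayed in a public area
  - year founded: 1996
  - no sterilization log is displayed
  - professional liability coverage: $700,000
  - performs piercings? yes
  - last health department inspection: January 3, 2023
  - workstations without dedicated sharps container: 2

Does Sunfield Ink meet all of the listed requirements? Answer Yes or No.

No

1. bloodborne-pathogen training 115 days ago vs limit 120 → met
2. condition 'performs piercings' holds; body-art establishment permit present → met
3. condition 'serves clients under 18' holds; client consent form present → met
4. infection-control review 42 days ago vs limit 45 → met
5. sterilization log absent → not met
6. professional liability coverage $700,000 < $900,000 → not met
7. aftercare instruction sheet present → met
8. health department inspection 56 days ago vs limit 60 → met
9. workstations without dedicated sharps container 2 ≤ 2 → met
Not met: 5, 6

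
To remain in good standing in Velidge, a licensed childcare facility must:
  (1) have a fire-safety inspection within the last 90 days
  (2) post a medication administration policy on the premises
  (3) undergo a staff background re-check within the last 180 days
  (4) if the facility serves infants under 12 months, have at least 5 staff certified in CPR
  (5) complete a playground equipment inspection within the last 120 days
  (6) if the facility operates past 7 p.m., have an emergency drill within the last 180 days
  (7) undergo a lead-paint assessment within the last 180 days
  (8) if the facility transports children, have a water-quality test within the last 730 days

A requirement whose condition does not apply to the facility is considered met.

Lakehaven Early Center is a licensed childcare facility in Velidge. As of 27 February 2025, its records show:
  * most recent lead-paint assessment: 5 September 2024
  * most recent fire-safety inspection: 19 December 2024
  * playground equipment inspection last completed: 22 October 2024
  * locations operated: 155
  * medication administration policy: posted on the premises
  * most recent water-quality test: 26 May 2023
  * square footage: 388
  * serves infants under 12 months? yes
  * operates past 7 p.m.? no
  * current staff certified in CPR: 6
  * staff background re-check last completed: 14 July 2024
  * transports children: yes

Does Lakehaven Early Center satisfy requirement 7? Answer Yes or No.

Yes

7. lead-paint assessment 175 days ago vs limit 180 → met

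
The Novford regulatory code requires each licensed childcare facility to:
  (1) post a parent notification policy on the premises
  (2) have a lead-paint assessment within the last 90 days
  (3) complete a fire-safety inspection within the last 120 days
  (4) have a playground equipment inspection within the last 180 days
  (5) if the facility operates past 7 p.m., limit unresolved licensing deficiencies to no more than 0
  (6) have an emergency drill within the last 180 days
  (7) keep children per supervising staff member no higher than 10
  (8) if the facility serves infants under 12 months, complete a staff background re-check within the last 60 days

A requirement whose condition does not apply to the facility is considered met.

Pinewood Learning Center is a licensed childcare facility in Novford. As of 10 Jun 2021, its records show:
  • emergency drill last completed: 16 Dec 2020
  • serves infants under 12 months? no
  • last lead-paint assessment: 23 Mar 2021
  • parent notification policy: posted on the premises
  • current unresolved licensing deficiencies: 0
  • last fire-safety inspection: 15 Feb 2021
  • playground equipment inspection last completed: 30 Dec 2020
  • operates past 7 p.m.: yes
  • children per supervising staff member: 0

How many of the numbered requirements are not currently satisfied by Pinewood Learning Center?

0

1. parent notification policy present → met
2. lead-paint assessment 79 days ago vs limit 90 → met
3. fire-safety inspection 115 days ago vs limit 120 → met
4. playground equipment inspection 162 days ago vs limit 180 → met
5. condition 'operates past 7 p.m.' holds; unresolved licensing deficiencies 0 ≤ 0 → met
6. emergency drill 176 days ago vs limit 180 → met
7. children per supervising staff member 0 ≤ 10 → met
8. condition 'serves infants under 12 months' does not hold → requirement n/a → met
Not met: 0 of 8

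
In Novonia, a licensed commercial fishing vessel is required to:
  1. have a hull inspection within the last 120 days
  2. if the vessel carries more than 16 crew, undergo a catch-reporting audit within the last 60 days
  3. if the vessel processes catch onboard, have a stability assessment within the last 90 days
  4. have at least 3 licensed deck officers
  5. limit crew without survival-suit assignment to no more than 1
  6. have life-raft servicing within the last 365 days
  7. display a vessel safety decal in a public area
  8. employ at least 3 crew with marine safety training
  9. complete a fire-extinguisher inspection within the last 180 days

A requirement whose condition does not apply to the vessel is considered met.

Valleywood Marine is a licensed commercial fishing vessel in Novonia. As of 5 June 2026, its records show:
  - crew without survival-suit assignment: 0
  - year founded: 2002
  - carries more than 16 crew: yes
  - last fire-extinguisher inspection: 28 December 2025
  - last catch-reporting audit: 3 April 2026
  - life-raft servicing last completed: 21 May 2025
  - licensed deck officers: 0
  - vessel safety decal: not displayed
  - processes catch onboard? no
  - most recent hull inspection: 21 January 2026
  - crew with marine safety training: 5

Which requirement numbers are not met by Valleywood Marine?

1. hull inspection 135 days ago vs limit 120 → not met
2. condition 'carries more than 16 crew' holds; catch-reporting audit 63 days ago vs limit 60 → not met
3. condition 'processes catch onboard' does not hold → requirement n/a → met
4. licensed deck officers 0 < 3 → not met
5. crew without survival-suit assignment 0 ≤ 1 → met
6. life-raft servicing 380 days ago vs limit 365 → not met
7. vessel safety decal absent → not met
8. crew with marine safety training 5 ≥ 3 → met
9. fire-extinguisher inspection 159 days ago vs limit 180 → met
Not met: 1, 2, 4, 6, 7

1, 2, 4, 6, 7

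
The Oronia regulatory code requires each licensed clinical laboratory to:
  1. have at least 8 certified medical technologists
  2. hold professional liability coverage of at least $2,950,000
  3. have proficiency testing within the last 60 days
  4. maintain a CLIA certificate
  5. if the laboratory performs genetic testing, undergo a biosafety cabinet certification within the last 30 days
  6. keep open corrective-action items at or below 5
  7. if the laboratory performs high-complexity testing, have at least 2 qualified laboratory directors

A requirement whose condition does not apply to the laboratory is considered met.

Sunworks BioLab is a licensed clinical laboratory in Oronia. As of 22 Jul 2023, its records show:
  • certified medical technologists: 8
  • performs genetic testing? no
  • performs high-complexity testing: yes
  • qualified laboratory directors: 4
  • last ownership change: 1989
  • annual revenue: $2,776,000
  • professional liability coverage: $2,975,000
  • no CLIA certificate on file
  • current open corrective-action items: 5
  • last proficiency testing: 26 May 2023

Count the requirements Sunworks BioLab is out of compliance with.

1

1. certified medical technologists 8 ≥ 8 → met
2. professional liability coverage $2,975,000 ≥ $2,950,000 → met
3. proficiency testing 57 days ago vs limit 60 → met
4. CLIA certificate absent → not met
5. condition 'performs genetic testing' does not hold → requirement n/a → met
6. open corrective-action items 5 ≤ 5 → met
7. condition 'performs high-complexity testing' holds; qualified laboratory directors 4 ≥ 2 → met
Not met: 1 of 7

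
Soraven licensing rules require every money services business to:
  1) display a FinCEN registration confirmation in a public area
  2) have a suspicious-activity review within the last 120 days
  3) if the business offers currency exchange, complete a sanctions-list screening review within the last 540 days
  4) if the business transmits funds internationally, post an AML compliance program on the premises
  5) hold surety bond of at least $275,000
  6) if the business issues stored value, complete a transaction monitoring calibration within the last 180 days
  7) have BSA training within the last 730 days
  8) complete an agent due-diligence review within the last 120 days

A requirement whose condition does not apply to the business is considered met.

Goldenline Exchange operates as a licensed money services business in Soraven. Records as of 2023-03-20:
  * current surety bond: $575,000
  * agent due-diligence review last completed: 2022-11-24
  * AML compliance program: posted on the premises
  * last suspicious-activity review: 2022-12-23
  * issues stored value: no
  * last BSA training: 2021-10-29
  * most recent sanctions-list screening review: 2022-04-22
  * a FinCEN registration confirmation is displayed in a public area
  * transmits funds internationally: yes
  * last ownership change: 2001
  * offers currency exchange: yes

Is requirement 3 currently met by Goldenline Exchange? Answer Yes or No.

3. condition 'offers currency exchange' holds; sanctions-list screening review 332 days ago vs limit 540 → met

Yes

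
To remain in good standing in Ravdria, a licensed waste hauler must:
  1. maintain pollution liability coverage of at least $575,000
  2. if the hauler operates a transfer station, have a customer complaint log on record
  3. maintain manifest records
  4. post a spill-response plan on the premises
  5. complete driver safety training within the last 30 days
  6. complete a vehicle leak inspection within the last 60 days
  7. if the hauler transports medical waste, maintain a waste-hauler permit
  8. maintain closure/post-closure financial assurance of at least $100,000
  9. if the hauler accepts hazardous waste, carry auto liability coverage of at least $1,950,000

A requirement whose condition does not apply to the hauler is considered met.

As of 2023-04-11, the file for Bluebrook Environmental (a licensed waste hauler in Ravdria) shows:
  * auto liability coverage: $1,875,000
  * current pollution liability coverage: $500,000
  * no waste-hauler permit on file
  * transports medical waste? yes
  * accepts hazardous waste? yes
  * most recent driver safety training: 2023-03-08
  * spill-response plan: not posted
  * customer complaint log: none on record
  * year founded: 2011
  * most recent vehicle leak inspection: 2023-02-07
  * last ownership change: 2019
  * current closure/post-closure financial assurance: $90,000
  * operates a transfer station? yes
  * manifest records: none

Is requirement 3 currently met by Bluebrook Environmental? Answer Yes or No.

3. manifest records absent → not met

No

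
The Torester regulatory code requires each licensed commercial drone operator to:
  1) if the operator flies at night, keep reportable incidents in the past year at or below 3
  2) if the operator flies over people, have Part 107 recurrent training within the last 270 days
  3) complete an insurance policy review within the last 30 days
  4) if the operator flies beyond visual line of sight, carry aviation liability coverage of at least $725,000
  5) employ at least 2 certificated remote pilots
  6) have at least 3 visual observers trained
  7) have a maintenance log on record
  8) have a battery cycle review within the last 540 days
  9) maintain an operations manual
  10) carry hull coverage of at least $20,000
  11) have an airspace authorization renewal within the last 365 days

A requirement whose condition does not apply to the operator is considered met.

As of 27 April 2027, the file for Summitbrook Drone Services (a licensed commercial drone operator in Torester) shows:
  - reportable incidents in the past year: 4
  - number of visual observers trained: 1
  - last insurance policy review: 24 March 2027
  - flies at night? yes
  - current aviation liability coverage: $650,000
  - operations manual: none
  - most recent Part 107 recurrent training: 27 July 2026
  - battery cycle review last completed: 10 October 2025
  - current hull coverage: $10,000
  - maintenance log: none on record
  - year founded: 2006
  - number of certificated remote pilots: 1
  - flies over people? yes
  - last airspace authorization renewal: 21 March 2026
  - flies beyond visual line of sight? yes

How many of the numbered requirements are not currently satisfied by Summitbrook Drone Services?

11

1. condition 'flies at night' holds; reportable incidents in the past year 4 > 3 → not met
2. condition 'flies over people' holds; Part 107 recurrent training 274 days ago vs limit 270 → not met
3. insurance policy review 34 days ago vs limit 30 → not met
4. condition 'flies beyond visual line of sight' holds; aviation liability coverage $650,000 < $725,000 → not met
5. certificated remote pilots 1 < 2 → not met
6. visual observers trained 1 < 3 → not met
7. maintenance log absent → not met
8. battery cycle review 564 days ago vs limit 540 → not met
9. operations manual absent → not met
10. hull coverage $10,000 < $20,000 → not met
11. airspace authorization renewal 402 days ago vs limit 365 → not met
Not met: 11 of 11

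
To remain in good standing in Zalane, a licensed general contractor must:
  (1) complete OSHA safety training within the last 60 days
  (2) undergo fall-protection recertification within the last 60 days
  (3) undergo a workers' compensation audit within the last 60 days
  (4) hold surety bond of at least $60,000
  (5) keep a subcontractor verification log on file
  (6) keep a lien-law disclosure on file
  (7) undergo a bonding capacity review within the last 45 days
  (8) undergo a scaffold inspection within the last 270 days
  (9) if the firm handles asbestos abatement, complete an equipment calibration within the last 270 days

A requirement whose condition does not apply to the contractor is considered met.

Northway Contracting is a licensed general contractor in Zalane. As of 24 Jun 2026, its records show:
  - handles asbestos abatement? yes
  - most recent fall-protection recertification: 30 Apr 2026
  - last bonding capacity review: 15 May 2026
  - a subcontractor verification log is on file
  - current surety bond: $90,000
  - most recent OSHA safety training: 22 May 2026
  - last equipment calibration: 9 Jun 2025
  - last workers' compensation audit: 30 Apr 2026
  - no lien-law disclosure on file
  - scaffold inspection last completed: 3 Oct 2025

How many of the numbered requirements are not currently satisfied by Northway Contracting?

1. OSHA safety training 33 days ago vs limit 60 → met
2. fall-protection recertification 55 days ago vs limit 60 → met
3. workers' compensation audit 55 days ago vs limit 60 → met
4. surety bond $90,000 ≥ $60,000 → met
5. subcontractor verification log present → met
6. lien-law disclosure absent → not met
7. bonding capacity review 40 days ago vs limit 45 → met
8. scaffold inspection 264 days ago vs limit 270 → met
9. condition 'handles asbestos abatement' holds; equipment calibration 380 days ago vs limit 270 → not met
Not met: 2 of 9

2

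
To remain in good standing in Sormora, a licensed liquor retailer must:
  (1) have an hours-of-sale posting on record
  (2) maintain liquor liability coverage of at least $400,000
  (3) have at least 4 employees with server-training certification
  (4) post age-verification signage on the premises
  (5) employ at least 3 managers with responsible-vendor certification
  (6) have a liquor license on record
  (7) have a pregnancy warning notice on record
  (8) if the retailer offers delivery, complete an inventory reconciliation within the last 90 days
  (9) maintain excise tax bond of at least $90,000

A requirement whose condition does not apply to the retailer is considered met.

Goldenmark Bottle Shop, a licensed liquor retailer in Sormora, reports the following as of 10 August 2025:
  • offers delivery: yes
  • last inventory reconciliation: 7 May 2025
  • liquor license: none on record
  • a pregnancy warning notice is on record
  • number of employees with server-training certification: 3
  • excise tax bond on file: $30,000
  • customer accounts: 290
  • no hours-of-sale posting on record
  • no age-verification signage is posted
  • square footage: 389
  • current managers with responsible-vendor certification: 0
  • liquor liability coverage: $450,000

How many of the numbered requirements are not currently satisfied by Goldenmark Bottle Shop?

1. hours-of-sale posting absent → not met
2. liquor liability coverage $450,000 ≥ $400,000 → met
3. employees with server-training certification 3 < 4 → not met
4. age-verification signage absent → not met
5. managers with responsible-vendor certification 0 < 3 → not met
6. liquor license absent → not met
7. pregnancy warning notice present → met
8. condition 'offers delivery' holds; inventory reconciliation 95 days ago vs limit 90 → not met
9. excise tax bond $30,000 < $90,000 → not met
Not met: 7 of 9

7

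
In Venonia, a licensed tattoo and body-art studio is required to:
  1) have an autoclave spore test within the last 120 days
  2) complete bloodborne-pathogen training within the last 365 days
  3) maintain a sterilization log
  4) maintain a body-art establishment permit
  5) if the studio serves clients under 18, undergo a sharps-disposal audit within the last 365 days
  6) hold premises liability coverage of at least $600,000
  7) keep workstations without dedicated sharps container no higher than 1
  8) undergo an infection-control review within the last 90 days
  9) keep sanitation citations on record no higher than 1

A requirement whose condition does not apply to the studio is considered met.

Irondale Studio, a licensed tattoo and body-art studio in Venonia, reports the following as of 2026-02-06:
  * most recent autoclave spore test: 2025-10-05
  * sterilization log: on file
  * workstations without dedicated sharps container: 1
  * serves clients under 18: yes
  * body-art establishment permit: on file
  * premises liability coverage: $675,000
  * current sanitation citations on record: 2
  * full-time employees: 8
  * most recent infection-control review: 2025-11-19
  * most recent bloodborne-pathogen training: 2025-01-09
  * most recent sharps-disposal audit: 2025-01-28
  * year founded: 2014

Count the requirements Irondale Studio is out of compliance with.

1. autoclave spore test 124 days ago vs limit 120 → not met
2. bloodborne-pathogen training 393 days ago vs limit 365 → not met
3. sterilization log present → met
4. body-art establishment permit present → met
5. condition 'serves clients under 18' holds; sharps-disposal audit 374 days ago vs limit 365 → not met
6. premises liability coverage $675,000 ≥ $600,000 → met
7. workstations without dedicated sharps container 1 ≤ 1 → met
8. infection-control review 79 days ago vs limit 90 → met
9. sanitation citations on record 2 > 1 → not met
Not met: 4 of 9

4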